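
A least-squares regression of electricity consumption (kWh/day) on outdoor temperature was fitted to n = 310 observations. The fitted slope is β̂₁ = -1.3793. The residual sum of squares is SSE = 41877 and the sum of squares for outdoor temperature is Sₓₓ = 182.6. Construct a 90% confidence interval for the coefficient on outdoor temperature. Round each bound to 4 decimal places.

(-2.8029, 0.0443)

MSE = SSE/(n − 2) = 41877/308 = 135.964.
SE(β̂₁) = √(MSE/Sₓₓ) = √(135.964/182.6) = 0.862903.
df = n − 2 = 308.
t* = t_{0.05, 308} = 1.649816.
Margin = t* × SE = 1.649816 × 0.862903 = 1.423631.
CI: -1.3793 ± 1.423631 → (-2.8029, 0.0443).
With 90% confidence, each one-unit increase in outdoor temperature is associated with a change of between -2.8029 and 0.0443 kWh/day in electricity consumption.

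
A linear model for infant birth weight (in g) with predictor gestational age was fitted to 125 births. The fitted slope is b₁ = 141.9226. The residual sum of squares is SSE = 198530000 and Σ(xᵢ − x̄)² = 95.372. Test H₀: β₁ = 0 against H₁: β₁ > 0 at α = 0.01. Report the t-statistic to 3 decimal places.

t = 1.091

MSE = SSE/(n − 2) = 198530000/123 = 1.61407e+06.
SE(b₁) = √(MSE/Sₓₓ) = √(1.61407e+06/95.372) = 130.092.
t = 141.9226 / 130.092 = 1.091.
df = n − 2 = 123.
One-sided p ≈ 0.1387, which is ≥ 0.01, so fail to reject H₀.
The data do not give significant evidence that the true slope on gestational age is positive.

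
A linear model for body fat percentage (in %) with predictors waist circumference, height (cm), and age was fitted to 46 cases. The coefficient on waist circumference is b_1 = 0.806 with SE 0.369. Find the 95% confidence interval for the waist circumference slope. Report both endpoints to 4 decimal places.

df = n − k − 1 = 46 − 3 − 1 = 42.
t* = t_{0.025, 42} = 2.018082.
Margin = t* × SE = 2.018082 × 0.369 = 0.744672.
CI: 0.806 ± 0.744672 → (0.0613, 1.5507).
With 95% confidence, each one-unit increase in waist circumference is associated with a change of between 0.0613 and 1.5507 % in body fat percentage, holding the other predictors fixed.

(0.0613, 1.5507)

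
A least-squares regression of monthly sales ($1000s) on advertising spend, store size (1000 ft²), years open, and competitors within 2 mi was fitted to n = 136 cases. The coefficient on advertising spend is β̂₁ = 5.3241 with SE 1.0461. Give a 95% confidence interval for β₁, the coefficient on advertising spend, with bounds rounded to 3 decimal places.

(3.255, 7.394)

df = n − k − 1 = 136 − 4 − 1 = 131.
t* = t_{0.025, 131} = 1.978239.
Margin = t* × SE = 1.978239 × 1.0461 = 2.06944.
CI: 5.3241 ± 2.06944 → (3.255, 7.394).
With 95% confidence, each one-unit increase in advertising spend is associated with a change of between 3.255 and 7.394 $1000s in monthly sales, holding the other predictors fixed.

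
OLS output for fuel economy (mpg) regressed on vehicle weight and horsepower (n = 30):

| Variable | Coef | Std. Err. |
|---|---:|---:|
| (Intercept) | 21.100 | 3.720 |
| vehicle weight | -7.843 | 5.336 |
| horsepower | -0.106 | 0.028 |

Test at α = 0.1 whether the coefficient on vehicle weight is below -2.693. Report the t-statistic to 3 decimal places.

t = -0.965

Read off: b = -7.843, SE = 5.336 for vehicle weight.
H₀: β₁ = -2.693 vs H₁: β₁ < -2.693.
t = (-7.843 − (-2.693)) / 5.336 = -0.965.
df = n − k − 1 = 30 − 2 − 1 = 27.
One-sided p ≈ 0.1715, which is ≥ 0.1, so fail to reject H₀.
The data do not give significant evidence that the true slope on vehicle weight is below -2.693 mpg per unit, holding the other predictors fixed.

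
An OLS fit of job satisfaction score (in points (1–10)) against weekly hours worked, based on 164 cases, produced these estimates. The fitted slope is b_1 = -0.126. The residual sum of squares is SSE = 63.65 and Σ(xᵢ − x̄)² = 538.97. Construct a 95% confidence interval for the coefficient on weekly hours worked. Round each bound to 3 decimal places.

MSE = SSE/(n − 2) = 63.65/162 = 0.392901.
SE(b_1) = √(MSE/Sₓₓ) = √(0.392901/538.97) = 0.0269997.
df = n − 2 = 162.
t* = t_{0.025, 162} = 1.974716.
Margin = t* × SE = 1.974716 × 0.0269997 = 0.05332.
CI: -0.126 ± 0.05332 → (-0.179, -0.073).
With 95% confidence, each one-unit increase in weekly hours worked is associated with a change of between -0.179 and -0.073 points (1–10) in job satisfaction score.

(-0.179, -0.073)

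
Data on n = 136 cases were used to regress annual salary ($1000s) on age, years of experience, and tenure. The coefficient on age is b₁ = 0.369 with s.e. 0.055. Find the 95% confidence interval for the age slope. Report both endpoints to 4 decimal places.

(0.2602, 0.4778)

df = n − k − 1 = 136 − 3 − 1 = 132.
t* = t_{0.025, 132} = 1.978099.
Margin = t* × SE = 1.978099 × 0.055 = 0.108795.
CI: 0.369 ± 0.108795 → (0.2602, 0.4778).
With 95% confidence, each one-unit increase in age is associated with a change of between 0.2602 and 0.4778 $1000s in annual salary, holding the other predictors fixed.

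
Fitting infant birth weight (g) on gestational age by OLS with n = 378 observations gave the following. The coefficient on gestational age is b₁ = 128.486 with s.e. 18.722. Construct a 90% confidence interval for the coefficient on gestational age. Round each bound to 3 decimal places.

(97.615, 159.357)

df = n − 2 = 378 − 2 = 376.
t* = t_{0.05, 376} = 1.648916.
Margin = t* × SE = 1.648916 × 18.722 = 30.87101.
CI: 128.486 ± 30.87101 → (97.615, 159.357).
With 90% confidence, each one-unit increase in gestational age is associated with a change of between 97.615 and 159.357 g in infant birth weight.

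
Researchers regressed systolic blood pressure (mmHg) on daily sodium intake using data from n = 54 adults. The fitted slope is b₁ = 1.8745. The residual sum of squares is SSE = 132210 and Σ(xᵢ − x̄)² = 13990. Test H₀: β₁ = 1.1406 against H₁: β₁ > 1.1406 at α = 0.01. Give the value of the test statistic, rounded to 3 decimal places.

MSE = SSE/(n − 2) = 132210/52 = 2542.5.
SE(b₁) = √(MSE/Sₓₓ) = √(2542.5/13990) = 0.426306.
t = (1.8745 − 1.1406) / 0.426306 = 1.722.
df = n − 2 = 52.
One-sided p ≈ 0.0455, which is ≥ 0.01, so fail to reject H₀.
The data do not give significant evidence that the true slope on daily sodium intake exceeds 1.1406 mmHg per unit.

t = 1.722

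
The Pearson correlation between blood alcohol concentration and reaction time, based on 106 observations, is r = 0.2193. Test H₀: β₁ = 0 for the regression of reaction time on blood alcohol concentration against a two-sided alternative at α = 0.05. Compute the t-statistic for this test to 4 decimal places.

t = r·√(n − 2)/√(1 − r²) = 0.2193·√104/√0.951908 = 2.2922.
df = n − 2 = 104.
Two-sided p ≈ 0.0239, which is < 0.05, so reject H₀.
There is evidence of a linear association between blood alcohol concentration and reaction time.

t = 2.2922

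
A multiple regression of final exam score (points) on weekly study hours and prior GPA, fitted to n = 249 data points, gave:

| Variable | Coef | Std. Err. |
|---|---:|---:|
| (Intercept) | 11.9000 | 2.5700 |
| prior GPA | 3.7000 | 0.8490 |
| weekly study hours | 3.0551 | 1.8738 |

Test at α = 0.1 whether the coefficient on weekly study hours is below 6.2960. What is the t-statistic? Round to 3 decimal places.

Read off: b = 3.0551, SE = 1.8738 for weekly study hours.
H₀: β₁ = 6.2960 vs H₁: β₁ < 6.2960.
t = (3.0551 − 6.2960) / 1.8738 = -1.730.
df = n − k − 1 = 249 − 2 − 1 = 246.
One-sided p ≈ 0.0425, which is < 0.1, so reject H₀.
There is evidence that the true slope on weekly study hours is below 6.2960 points per unit, holding the other predictors fixed.

t = -1.730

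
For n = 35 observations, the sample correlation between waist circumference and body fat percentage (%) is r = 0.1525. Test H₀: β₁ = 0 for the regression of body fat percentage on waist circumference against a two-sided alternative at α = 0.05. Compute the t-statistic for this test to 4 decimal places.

t = r·√(n − 2)/√(1 − r²) = 0.1525·√33/√0.976744 = 0.8864.
df = n − 2 = 33.
Two-sided p ≈ 0.3818, which is ≥ 0.05, so fail to reject H₀.
The data do not give significant evidence of a linear association between waist circumference and body fat percentage.

t = 0.8864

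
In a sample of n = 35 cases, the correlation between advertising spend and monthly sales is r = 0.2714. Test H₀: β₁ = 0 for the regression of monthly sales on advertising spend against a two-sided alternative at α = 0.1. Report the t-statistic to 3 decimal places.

t = 1.620

t = r·√(n − 2)/√(1 − r²) = 0.2714·√33/√0.926342 = 1.620.
df = n − 2 = 33.
Two-sided p ≈ 0.1148, which is ≥ 0.1, so fail to reject H₀.
The data do not give significant evidence of a linear association between advertising spend and monthly sales.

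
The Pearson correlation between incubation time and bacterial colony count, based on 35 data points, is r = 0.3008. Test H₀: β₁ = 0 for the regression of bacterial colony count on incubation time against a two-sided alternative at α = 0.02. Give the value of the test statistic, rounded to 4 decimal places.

t = 1.8119

t = r·√(n − 2)/√(1 − r²) = 0.3008·√33/√0.909519 = 1.8119.
df = n − 2 = 33.
Two-sided p ≈ 0.0791, which is ≥ 0.02, so fail to reject H₀.
The data do not give significant evidence of a linear association between incubation time and bacterial colony count.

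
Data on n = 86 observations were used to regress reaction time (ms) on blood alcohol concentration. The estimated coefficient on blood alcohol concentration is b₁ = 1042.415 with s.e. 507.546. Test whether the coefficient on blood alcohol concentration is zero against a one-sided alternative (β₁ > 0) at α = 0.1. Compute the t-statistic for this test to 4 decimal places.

t = 2.0538

H₀: β₁ = 0 vs H₁: β₁ > 0.
t = (b₁ − β₁⁰)/SE = 1042.415 / 507.546 = 2.0538.
df = n − 2 = 86 − 2 = 84.
One-sided p ≈ 0.0216, which is < 0.1, so reject H₀.
There is evidence that the true slope on blood alcohol concentration is positive.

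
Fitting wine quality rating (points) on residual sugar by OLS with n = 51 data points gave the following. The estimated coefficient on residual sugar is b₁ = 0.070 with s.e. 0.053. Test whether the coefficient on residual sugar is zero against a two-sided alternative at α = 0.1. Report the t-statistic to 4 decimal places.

H₀: β₁ = 0 vs H₁: β₁ ≠ 0.
t = (b₁ − β₁⁰)/SE = 0.070 / 0.053 = 1.3208.
df = n − 2 = 51 − 2 = 49.
Two-sided p ≈ 0.1927, which is ≥ 0.1, so fail to reject H₀.
The data do not give significant evidence of an association between residual sugar and wine quality rating.

t = 1.3208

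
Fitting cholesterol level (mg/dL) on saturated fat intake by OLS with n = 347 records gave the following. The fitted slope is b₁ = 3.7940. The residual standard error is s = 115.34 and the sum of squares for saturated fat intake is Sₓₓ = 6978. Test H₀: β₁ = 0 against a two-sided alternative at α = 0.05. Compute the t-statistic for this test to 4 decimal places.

SE(b₁) = s/√Sₓₓ = 115.34/√6978 = 1.38075.
t = 3.7940 / 1.38075 = 2.7478.
df = n − 2 = 345.
Two-sided p ≈ 0.0063, which is < 0.05, so reject H₀.
There is evidence that saturated fat intake is associated with cholesterol level.

t = 2.7478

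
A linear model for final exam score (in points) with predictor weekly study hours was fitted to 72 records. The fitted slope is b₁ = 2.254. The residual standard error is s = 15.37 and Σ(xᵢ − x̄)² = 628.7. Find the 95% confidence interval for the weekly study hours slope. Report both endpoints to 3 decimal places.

SE(b₁) = s/√Sₓₓ = 15.37/√628.7 = 0.612988.
df = n − 2 = 70.
t* = t_{0.025, 70} = 1.994437.
Margin = t* × SE = 1.994437 × 0.612988 = 1.22257.
CI: 2.254 ± 1.22257 → (1.031, 3.477).
With 95% confidence, each one-unit increase in weekly study hours is associated with a change of between 1.031 and 3.477 points in final exam score.

(1.031, 3.477)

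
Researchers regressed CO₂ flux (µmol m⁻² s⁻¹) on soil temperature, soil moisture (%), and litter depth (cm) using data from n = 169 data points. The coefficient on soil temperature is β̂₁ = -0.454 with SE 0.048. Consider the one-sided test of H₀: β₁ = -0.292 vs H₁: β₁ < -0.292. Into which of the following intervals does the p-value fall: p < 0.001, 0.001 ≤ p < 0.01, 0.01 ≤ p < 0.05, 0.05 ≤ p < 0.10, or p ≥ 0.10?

p < 0.001

t = (-0.454 − (-0.292)) / 0.048 = -3.375.
df = n − k − 1 = 169 − 3 − 1 = 165.
One-sided p = P(T_{165} < t) ≈ 0.0005.
So p < 0.001.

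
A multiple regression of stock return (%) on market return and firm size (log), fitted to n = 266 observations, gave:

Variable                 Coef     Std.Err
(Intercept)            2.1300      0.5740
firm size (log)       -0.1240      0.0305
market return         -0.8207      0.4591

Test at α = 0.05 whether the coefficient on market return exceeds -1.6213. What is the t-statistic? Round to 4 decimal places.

t = 1.7438

Read off: b = -0.8207, SE = 0.4591 for market return.
H₀: β₁ = -1.6213 vs H₁: β₁ > -1.6213.
t = (-0.8207 − (-1.6213)) / 0.4591 = 1.7438.
df = n − k − 1 = 266 − 2 − 1 = 263.
One-sided p ≈ 0.0412, which is < 0.05, so reject H₀.
There is evidence that the true slope on market return exceeds -1.6213 % per unit, holding the other predictors fixed.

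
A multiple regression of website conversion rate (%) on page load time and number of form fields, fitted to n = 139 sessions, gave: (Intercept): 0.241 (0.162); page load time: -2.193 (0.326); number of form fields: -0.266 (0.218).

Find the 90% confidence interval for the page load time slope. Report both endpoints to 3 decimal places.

(-2.733, -1.653)

Read off: b = -2.193, SE = 0.326 for page load time.
df = n − k − 1 = 139 − 2 − 1 = 136.
t* = t_{0.05, 136} = 1.656135.
Margin = t* × SE = 1.656135 × 0.326 = 0.53990.
CI: -2.193 ± 0.53990 → (-2.733, -1.653).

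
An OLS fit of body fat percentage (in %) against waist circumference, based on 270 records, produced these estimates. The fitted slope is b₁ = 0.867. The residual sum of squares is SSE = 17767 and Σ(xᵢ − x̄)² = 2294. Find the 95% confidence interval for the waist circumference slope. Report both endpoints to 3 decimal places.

(0.532, 1.202)

MSE = SSE/(n − 2) = 17767/268 = 66.2948.
SE(b₁) = √(MSE/Sₓₓ) = √(66.2948/2294) = 0.169998.
df = n − 2 = 268.
t* = t_{0.025, 268} = 1.968855.
Margin = t* × SE = 1.968855 × 0.169998 = 0.33470.
CI: 0.867 ± 0.33470 → (0.532, 1.202).
With 95% confidence, each one-unit increase in waist circumference is associated with a change of between 0.532 and 1.202 % in body fat percentage.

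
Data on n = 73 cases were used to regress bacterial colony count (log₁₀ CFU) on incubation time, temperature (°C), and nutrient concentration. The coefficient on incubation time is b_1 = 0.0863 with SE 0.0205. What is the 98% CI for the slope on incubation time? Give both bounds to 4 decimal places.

df = n − k − 1 = 73 − 3 − 1 = 69.
t* = t_{0.01, 69} = 2.381615.
Margin = t* × SE = 2.381615 × 0.0205 = 0.048823.
CI: 0.0863 ± 0.048823 → (0.0375, 0.1351).
With 98% confidence, each one-unit increase in incubation time is associated with a change of between 0.0375 and 0.1351 log₁₀ CFU in bacterial colony count, holding the other predictors fixed.

(0.0375, 0.1351)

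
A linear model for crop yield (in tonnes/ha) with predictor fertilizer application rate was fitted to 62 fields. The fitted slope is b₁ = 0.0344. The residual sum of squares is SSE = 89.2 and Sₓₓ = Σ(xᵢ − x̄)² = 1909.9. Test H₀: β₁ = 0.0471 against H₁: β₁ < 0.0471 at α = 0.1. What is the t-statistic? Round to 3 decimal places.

MSE = SSE/(n − 2) = 89.2/60 = 1.48667.
SE(b₁) = √(MSE/Sₓₓ) = √(1.48667/1909.9) = 0.0278998.
t = (0.0344 − 0.0471) / 0.0278998 = -0.455.
df = n − 2 = 60.
One-sided p ≈ 0.3253, which is ≥ 0.1, so fail to reject H₀.
The data do not give significant evidence that the true slope on fertilizer application rate is below 0.0471 tonnes/ha per unit.

t = -0.455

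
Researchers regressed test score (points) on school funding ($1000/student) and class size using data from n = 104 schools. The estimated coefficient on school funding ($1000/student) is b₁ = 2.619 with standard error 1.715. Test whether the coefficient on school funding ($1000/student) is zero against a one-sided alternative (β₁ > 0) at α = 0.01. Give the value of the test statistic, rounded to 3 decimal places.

H₀: β₁ = 0 vs H₁: β₁ > 0.
t = (b₁ − β₁⁰)/SE = 2.619 / 1.715 = 1.527.
df = n − k − 1 = 104 − 2 − 1 = 101.
One-sided p ≈ 0.0649, which is ≥ 0.01, so fail to reject H₀.
The data do not give significant evidence that the true slope on school funding ($1000/student) is positive, holding the other predictors fixed.

t = 1.527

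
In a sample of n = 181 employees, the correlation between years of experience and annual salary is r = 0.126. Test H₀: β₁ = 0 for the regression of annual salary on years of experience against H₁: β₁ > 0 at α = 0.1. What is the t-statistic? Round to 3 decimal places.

t = r·√(n − 2)/√(1 − r²) = 0.126·√179/√0.984124 = 1.699.
df = n − 2 = 179.
One-sided p ≈ 0.0455, which is < 0.1, so reject H₀.
There is evidence of a linear association between years of experience and annual salary.

t = 1.699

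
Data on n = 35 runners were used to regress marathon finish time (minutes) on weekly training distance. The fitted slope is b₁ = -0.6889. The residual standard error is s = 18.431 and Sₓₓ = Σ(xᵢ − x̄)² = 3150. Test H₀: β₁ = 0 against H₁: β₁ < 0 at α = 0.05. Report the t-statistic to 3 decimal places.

t = -2.098

SE(b₁) = s/√Sₓₓ = 18.431/√3150 = 0.328393.
t = -0.6889 / 0.328393 = -2.098.
df = n − 2 = 33.
One-sided p ≈ 0.0218, which is < 0.05, so reject H₀.
There is evidence that the true slope on weekly training distance is negative.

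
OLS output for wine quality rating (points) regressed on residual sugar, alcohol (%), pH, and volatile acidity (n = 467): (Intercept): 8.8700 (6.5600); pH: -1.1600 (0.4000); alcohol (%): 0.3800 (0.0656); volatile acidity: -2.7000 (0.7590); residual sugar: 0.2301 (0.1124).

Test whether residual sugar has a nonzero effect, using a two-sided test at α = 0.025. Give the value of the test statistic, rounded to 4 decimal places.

Read off: b = 0.2301, SE = 0.1124 for residual sugar.
H₀: β₁ = 0 vs H₁: β₁ ≠ 0.
t = 0.2301 / 0.1124 = 2.0472.
df = n − k − 1 = 467 − 4 − 1 = 462.
Two-sided p ≈ 0.0412, which is ≥ 0.025, so fail to reject H₀.
The data do not give significant evidence of an association between residual sugar and wine quality rating, after adjusting for the other predictors.

t = 2.0472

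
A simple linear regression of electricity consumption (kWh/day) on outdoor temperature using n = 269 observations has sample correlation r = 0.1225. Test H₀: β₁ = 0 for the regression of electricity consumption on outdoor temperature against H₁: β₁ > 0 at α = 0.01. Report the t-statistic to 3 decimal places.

t = r·√(n − 2)/√(1 − r²) = 0.1225·√267/√0.984994 = 2.017.
df = n − 2 = 267.
One-sided p ≈ 0.0224, which is ≥ 0.01, so fail to reject H₀.
The data do not give significant evidence of a linear association between outdoor temperature and electricity consumption.

t = 2.017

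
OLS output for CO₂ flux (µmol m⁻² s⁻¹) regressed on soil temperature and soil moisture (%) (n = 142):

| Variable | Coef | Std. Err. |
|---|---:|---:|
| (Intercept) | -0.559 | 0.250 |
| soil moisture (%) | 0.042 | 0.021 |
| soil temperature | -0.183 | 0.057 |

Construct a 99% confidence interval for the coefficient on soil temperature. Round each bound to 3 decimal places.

(-0.332, -0.034)

Read off: b = -0.183, SE = 0.057 for soil temperature.
df = n − k − 1 = 142 − 2 − 1 = 139.
t* = t_{0.005, 139} = 2.611662.
Margin = t* × SE = 2.611662 × 0.057 = 0.14886.
CI: -0.183 ± 0.14886 → (-0.332, -0.034).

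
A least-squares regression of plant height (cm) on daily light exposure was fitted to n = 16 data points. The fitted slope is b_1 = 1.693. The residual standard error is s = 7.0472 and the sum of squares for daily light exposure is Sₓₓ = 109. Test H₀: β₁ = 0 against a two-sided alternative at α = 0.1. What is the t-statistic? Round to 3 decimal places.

SE(b_1) = s/√Sₓₓ = 7.0472/√109 = 0.674999.
t = 1.693 / 0.674999 = 2.508.
df = n − 2 = 14.
Two-sided p ≈ 0.0251, which is < 0.1, so reject H₀.
There is evidence that daily light exposure is associated with plant height.

t = 2.508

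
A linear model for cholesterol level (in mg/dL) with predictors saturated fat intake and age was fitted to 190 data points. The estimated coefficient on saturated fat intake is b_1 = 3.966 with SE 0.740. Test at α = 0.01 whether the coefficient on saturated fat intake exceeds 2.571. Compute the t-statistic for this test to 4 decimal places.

t = 1.8851

H₀: β₁ = 2.571 vs H₁: β₁ > 2.571.
t = (b_1 − β₁⁰)/SE = (3.966 − 2.571) / 0.740 = 1.8851.
df = n − k − 1 = 190 − 2 − 1 = 187.
One-sided p ≈ 0.0305, which is ≥ 0.01, so fail to reject H₀.
The data do not give significant evidence that the true slope on saturated fat intake exceeds 2.571 mg/dL per unit, holding the other predictors fixed.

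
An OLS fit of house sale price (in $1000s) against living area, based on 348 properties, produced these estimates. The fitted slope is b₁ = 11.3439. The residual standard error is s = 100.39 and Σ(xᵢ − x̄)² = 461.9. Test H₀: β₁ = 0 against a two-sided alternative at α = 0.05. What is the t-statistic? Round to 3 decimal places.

t = 2.429

SE(b₁) = s/√Sₓₓ = 100.39/√461.9 = 4.67107.
t = 11.3439 / 4.67107 = 2.429.
df = n − 2 = 346.
Two-sided p ≈ 0.0157, which is < 0.05, so reject H₀.
There is evidence that living area is associated with house sale price.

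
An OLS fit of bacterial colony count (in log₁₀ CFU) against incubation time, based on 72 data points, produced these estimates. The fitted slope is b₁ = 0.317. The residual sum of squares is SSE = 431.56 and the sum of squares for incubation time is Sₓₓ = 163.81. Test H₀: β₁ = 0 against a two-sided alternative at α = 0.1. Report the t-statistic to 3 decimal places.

t = 1.634

MSE = SSE/(n − 2) = 431.56/70 = 6.16514.
SE(b₁) = √(MSE/Sₓₓ) = √(6.16514/163.81) = 0.194.
t = 0.317 / 0.194 = 1.634.
df = n − 2 = 70.
Two-sided p ≈ 0.1067, which is ≥ 0.1, so fail to reject H₀.
The data do not give significant evidence of an association between incubation time and bacterial colony count.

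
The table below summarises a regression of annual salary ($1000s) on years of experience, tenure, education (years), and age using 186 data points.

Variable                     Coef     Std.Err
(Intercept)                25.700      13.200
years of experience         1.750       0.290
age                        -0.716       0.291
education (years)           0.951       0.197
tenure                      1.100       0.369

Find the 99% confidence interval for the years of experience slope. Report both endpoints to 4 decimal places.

(0.9951, 2.5049)

Read off: b = 1.750, SE = 0.290 for years of experience.
df = n − k − 1 = 186 − 4 − 1 = 181.
t* = t_{0.005, 181} = 2.603264.
Margin = t* × SE = 2.603264 × 0.290 = 0.754947.
CI: 1.750 ± 0.754947 → (0.9951, 2.5049).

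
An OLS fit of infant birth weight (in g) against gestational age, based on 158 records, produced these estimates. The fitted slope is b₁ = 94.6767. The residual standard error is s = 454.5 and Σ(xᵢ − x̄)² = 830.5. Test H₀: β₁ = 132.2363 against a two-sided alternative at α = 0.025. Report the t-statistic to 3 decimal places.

t = -2.382

SE(b₁) = s/√Sₓₓ = 454.5/√830.5 = 15.7712.
t = (94.6767 − 132.2363) / 15.7712 = -2.382.
df = n − 2 = 156.
Two-sided p ≈ 0.0184, which is < 0.025, so reject H₀.
There is evidence that the true slope on gestational age differs from 132.2363 g per unit.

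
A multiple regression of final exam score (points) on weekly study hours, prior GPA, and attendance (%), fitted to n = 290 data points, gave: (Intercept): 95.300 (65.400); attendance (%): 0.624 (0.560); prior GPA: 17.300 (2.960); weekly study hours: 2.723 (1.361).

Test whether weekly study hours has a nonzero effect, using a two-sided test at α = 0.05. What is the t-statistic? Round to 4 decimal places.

t = 2.0007

Read off: b = 2.723, SE = 1.361 for weekly study hours.
H₀: β₁ = 0 vs H₁: β₁ ≠ 0.
t = 2.723 / 1.361 = 2.0007.
df = n − k − 1 = 290 − 3 − 1 = 286.
Two-sided p ≈ 0.0464, which is < 0.05, so reject H₀.
There is evidence that weekly study hours is associated with final exam score, holding the other predictors fixed.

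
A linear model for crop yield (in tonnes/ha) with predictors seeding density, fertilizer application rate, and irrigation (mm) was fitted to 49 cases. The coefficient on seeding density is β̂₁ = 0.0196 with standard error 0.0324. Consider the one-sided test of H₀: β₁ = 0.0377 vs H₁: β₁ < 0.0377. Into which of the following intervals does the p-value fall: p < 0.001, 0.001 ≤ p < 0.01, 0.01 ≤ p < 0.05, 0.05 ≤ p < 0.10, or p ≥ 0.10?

t = (0.0196 − 0.0377) / 0.0324 = -0.559.
df = n − k − 1 = 49 − 3 − 1 = 45.
One-sided p = P(T_{45} < t) ≈ 0.2896.
So p ≥ 0.10.

p ≥ 0.10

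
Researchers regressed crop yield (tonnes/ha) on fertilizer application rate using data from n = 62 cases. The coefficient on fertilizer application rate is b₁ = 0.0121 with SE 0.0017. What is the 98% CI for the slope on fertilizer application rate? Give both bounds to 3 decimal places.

df = n − 2 = 62 − 2 = 60.
t* = t_{0.01, 60} = 2.390119.
Margin = t* × SE = 2.390119 × 0.0017 = 0.00406.
CI: 0.0121 ± 0.00406 → (0.008, 0.016).
With 98% confidence, each one-unit increase in fertilizer application rate is associated with a change of between 0.008 and 0.016 tonnes/ha in crop yield.

(0.008, 0.016)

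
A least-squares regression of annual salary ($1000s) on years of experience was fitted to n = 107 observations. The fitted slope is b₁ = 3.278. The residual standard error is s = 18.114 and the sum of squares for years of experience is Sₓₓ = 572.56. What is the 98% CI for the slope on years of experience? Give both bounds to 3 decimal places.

SE(b₁) = s/√Sₓₓ = 18.114/√572.56 = 0.757014.
df = n − 2 = 105.
t* = t_{0.01, 105} = 2.362388.
Margin = t* × SE = 2.362388 × 0.757014 = 1.78836.
CI: 3.278 ± 1.78836 → (1.490, 5.066).
With 98% confidence, each one-unit increase in years of experience is associated with a change of between 1.490 and 5.066 $1000s in annual salary.

(1.490, 5.066)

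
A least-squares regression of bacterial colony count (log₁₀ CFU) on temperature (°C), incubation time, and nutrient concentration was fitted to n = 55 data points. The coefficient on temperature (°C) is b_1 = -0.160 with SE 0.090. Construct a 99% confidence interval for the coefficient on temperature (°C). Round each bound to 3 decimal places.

(-0.401, 0.081)

df = n − k − 1 = 55 − 3 − 1 = 51.
t* = t_{0.005, 51} = 2.675722.
Margin = t* × SE = 2.675722 × 0.090 = 0.24082.
CI: -0.160 ± 0.24082 → (-0.401, 0.081).
With 99% confidence, each one-unit increase in temperature (°C) is associated with a change of between -0.401 and 0.081 log₁₀ CFU in bacterial colony count, holding the other predictors fixed.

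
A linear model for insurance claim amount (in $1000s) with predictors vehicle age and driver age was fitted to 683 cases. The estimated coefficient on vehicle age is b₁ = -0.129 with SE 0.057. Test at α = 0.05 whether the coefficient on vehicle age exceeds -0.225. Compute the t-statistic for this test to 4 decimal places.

H₀: β₁ = -0.225 vs H₁: β₁ > -0.225.
t = (b₁ − β₁⁰)/SE = (-0.129 − (-0.225)) / 0.057 = 1.6842.
df = n − k − 1 = 683 − 2 − 1 = 680.
One-sided p ≈ 0.0463, which is < 0.05, so reject H₀.
There is evidence that the true slope on vehicle age exceeds -0.225 $1000s per unit, holding the other predictors fixed.

t = 1.6842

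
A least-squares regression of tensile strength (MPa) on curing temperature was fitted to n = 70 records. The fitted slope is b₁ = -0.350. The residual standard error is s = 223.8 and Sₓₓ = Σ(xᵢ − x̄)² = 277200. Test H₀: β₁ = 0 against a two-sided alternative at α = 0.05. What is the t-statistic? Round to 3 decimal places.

t = -0.823

SE(b₁) = s/√Sₓₓ = 223.8/√277200 = 0.425073.
t = -0.350 / 0.425073 = -0.823.
df = n − 2 = 68.
Two-sided p ≈ 0.4132, which is ≥ 0.05, so fail to reject H₀.
The data do not give significant evidence of an association between curing temperature and tensile strength.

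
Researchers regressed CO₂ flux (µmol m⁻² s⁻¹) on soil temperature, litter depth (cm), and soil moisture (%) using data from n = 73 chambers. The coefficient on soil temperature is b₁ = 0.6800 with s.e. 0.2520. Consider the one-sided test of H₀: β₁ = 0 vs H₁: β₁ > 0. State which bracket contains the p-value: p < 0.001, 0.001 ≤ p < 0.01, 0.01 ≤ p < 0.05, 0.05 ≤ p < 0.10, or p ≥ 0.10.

0.001 ≤ p < 0.01

t = 0.6800 / 0.2520 = 2.698.
df = n − k − 1 = 73 − 3 − 1 = 69.
One-sided p = P(T_{69} > t) ≈ 0.0044.
So 0.001 ≤ p < 0.01.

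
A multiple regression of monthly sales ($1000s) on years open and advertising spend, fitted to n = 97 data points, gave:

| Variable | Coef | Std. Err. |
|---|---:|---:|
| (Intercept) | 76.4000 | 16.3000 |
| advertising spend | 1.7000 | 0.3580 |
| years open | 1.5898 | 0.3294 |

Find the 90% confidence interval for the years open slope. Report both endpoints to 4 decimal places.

Read off: b = 1.5898, SE = 0.3294 for years open.
df = n − k − 1 = 97 − 2 − 1 = 94.
t* = t_{0.05, 94} = 1.661226.
Margin = t* × SE = 1.661226 × 0.3294 = 0.547208.
CI: 1.5898 ± 0.547208 → (1.0426, 2.1370).

(1.0426, 2.1370)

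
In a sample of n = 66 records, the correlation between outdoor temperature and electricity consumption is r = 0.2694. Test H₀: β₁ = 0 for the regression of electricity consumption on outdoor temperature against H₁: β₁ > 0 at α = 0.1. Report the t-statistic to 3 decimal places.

t = 2.238

t = r·√(n − 2)/√(1 − r²) = 0.2694·√64/√0.927424 = 2.238.
df = n − 2 = 64.
One-sided p ≈ 0.0144, which is < 0.1, so reject H₀.
There is evidence of a linear association between outdoor temperature and electricity consumption.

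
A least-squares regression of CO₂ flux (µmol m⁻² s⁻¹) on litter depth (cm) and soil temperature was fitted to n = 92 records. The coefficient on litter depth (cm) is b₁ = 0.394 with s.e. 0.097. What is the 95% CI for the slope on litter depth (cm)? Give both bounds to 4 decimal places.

(0.2013, 0.5867)

df = n − k − 1 = 92 − 2 − 1 = 89.
t* = t_{0.025, 89} = 1.986979.
Margin = t* × SE = 1.986979 × 0.097 = 0.192737.
CI: 0.394 ± 0.192737 → (0.2013, 0.5867).
With 95% confidence, each one-unit increase in litter depth (cm) is associated with a change of between 0.2013 and 0.5867 µmol m⁻² s⁻¹ in CO₂ flux, holding the other predictors fixed.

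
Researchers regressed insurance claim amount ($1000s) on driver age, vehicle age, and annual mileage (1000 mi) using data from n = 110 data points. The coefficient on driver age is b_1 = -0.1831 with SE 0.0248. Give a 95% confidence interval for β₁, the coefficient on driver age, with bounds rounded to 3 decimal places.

(-0.232, -0.134)

df = n − k − 1 = 110 − 3 − 1 = 106.
t* = t_{0.025, 106} = 1.982597.
Margin = t* × SE = 1.982597 × 0.0248 = 0.04917.
CI: -0.1831 ± 0.04917 → (-0.232, -0.134).
With 95% confidence, each one-unit increase in driver age is associated with a change of between -0.232 and -0.134 $1000s in insurance claim amount, holding the other predictors fixed.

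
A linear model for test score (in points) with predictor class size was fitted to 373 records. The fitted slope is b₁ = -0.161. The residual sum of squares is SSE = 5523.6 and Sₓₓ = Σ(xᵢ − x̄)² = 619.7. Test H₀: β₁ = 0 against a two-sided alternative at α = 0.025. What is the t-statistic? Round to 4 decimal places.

MSE = SSE/(n − 2) = 5523.6/371 = 14.8884.
SE(b₁) = √(MSE/Sₓₓ) = √(14.8884/619.7) = 0.155001.
t = -0.161 / 0.155001 = -1.0387.
df = n − 2 = 371.
Two-sided p ≈ 0.2996, which is ≥ 0.025, so fail to reject H₀.
The data do not give significant evidence of an association between class size and test score.

t = -1.0387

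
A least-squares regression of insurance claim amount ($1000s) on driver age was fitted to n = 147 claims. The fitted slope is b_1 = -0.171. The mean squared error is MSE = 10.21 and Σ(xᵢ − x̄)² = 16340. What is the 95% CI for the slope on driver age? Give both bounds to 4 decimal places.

SE(b_1) = √(MSE/Sₓₓ) = √(10.21/16340) = 0.0249969.
df = n − 2 = 145.
t* = t_{0.025, 145} = 1.97646.
Margin = t* × SE = 1.97646 × 0.0249969 = 0.049405.
CI: -0.171 ± 0.049405 → (-0.2204, -0.1216).
With 95% confidence, each one-unit increase in driver age is associated with a change of between -0.2204 and -0.1216 $1000s in insurance claim amount.

(-0.2204, -0.1216)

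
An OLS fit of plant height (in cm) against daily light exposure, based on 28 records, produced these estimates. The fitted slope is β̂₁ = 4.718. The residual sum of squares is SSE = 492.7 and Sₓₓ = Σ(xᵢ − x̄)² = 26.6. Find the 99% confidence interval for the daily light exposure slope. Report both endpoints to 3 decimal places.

(2.373, 7.063)

MSE = SSE/(n − 2) = 492.7/26 = 18.95.
SE(β̂₁) = √(MSE/Sₓₓ) = √(18.95/26.6) = 0.844041.
df = n − 2 = 26.
t* = t_{0.005, 26} = 2.778715.
Margin = t* × SE = 2.778715 × 0.844041 = 2.34535.
CI: 4.718 ± 2.34535 → (2.373, 7.063).
With 99% confidence, each one-unit increase in daily light exposure is associated with a change of between 2.373 and 7.063 cm in plant height.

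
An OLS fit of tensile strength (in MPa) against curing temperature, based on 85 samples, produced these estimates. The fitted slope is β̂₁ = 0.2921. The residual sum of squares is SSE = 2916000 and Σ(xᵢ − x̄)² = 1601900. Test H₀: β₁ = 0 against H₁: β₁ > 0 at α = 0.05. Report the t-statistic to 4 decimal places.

MSE = SSE/(n − 2) = 2916000/83 = 35132.5.
SE(β̂₁) = √(MSE/Sₓₓ) = √(35132.5/1601900) = 0.148094.
t = 0.2921 / 0.148094 = 1.9724.
df = n − 2 = 83.
One-sided p ≈ 0.0259, which is < 0.05, so reject H₀.
There is evidence that the true slope on curing temperature is positive.

t = 1.9724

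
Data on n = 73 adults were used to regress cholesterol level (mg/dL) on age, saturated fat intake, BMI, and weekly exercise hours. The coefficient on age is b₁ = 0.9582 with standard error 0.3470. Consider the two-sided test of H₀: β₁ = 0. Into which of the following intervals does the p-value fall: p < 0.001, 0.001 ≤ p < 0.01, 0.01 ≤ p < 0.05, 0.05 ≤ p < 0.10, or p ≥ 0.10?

t = 0.9582 / 0.3470 = 2.761.
df = n − k − 1 = 73 − 4 − 1 = 68.
Two-sided p = 2·P(T_{68} > |t|) ≈ 0.0074.
So 0.001 ≤ p < 0.01.

0.001 ≤ p < 0.01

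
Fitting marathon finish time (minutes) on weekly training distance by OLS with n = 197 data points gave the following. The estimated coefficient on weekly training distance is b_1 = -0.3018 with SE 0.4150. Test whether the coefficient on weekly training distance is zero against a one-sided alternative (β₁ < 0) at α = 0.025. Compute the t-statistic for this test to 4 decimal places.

t = -0.7272

H₀: β₁ = 0 vs H₁: β₁ < 0.
t = (b_1 − β₁⁰)/SE = -0.3018 / 0.4150 = -0.7272.
df = n − 2 = 197 − 2 = 195.
One-sided p ≈ 0.2340, which is ≥ 0.025, so fail to reject H₀.
The data do not give significant evidence that the true slope on weekly training distance is negative.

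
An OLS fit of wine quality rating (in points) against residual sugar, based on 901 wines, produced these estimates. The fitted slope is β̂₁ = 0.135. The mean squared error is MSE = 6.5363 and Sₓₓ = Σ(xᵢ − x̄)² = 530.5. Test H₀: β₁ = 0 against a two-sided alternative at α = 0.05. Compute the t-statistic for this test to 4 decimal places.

SE(β̂₁) = √(MSE/Sₓₓ) = √(6.5363/530.5) = 0.111.
t = 0.135 / 0.111 = 1.2162.
df = n − 2 = 899.
Two-sided p ≈ 0.2242, which is ≥ 0.05, so fail to reject H₀.
The data do not give significant evidence of an association between residual sugar and wine quality rating.

t = 1.2162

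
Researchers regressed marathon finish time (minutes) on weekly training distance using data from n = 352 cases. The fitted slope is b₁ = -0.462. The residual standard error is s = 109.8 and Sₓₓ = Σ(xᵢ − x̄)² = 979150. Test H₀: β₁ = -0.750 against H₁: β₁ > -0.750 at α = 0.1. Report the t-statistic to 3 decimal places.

SE(b₁) = s/√Sₓₓ = 109.8/√979150 = 0.110963.
t = (-0.462 − (-0.750)) / 0.110963 = 2.595.
df = n − 2 = 350.
One-sided p ≈ 0.0049, which is < 0.1, so reject H₀.
There is evidence that the true slope on weekly training distance exceeds -0.750 minutes per unit.

t = 2.595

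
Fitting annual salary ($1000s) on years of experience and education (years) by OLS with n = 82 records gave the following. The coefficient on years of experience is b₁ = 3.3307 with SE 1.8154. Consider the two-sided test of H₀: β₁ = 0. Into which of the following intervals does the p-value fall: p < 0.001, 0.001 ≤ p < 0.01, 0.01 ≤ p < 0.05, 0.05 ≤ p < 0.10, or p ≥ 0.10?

t = 3.3307 / 1.8154 = 1.835.
df = n − k − 1 = 82 − 2 − 1 = 79.
Two-sided p = 2·P(T_{79} > |t|) ≈ 0.0703.
So 0.05 ≤ p < 0.10.

0.05 ≤ p < 0.10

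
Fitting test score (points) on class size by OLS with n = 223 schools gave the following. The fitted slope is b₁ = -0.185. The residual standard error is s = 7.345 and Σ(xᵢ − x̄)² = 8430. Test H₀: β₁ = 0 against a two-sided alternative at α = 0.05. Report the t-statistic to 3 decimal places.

t = -2.313

SE(b₁) = s/√Sₓₓ = 7.345/√8430 = 0.0799978.
t = -0.185 / 0.0799978 = -2.313.
df = n − 2 = 221.
Two-sided p ≈ 0.0217, which is < 0.05, so reject H₀.
There is evidence that class size is associated with test score.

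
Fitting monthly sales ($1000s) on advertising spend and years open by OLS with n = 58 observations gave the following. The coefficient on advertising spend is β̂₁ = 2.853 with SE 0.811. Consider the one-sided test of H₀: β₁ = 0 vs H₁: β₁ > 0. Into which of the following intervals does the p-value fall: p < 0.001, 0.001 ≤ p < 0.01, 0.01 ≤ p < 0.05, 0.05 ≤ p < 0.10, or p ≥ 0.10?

p < 0.001

t = 2.853 / 0.811 = 3.518.
df = n − k − 1 = 58 − 2 − 1 = 55.
One-sided p = P(T_{55} > t) ≈ 0.0004.
So p < 0.001.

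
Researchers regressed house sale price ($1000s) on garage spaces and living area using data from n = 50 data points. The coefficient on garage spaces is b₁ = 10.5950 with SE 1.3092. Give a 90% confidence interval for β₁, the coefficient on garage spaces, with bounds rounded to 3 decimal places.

(8.398, 12.792)

df = n − k − 1 = 50 − 2 − 1 = 47.
t* = t_{0.05, 47} = 1.677927.
Margin = t* × SE = 1.677927 × 1.3092 = 2.19674.
CI: 10.5950 ± 2.19674 → (8.398, 12.792).
With 90% confidence, each one-unit increase in garage spaces is associated with a change of between 8.398 and 12.792 $1000s in house sale price, holding the other predictors fixed.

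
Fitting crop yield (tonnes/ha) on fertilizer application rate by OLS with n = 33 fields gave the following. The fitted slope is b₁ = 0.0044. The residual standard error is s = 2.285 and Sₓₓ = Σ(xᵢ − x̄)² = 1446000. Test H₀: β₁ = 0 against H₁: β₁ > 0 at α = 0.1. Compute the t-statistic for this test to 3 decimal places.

SE(b₁) = s/√Sₓₓ = 2.285/√1446000 = 0.00190021.
t = 0.0044 / 0.00190021 = 2.316.
df = n − 2 = 31.
One-sided p ≈ 0.0137, which is < 0.1, so reject H₀.
There is evidence that the true slope on fertilizer application rate is positive.

t = 2.316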